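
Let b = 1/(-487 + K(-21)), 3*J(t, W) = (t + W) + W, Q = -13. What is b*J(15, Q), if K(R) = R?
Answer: 11/1524 ≈ 0.0072178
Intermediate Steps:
J(t, W) = t/3 + 2*W/3 (J(t, W) = ((t + W) + W)/3 = ((W + t) + W)/3 = (t + 2*W)/3 = t/3 + 2*W/3)
b = -1/508 (b = 1/(-487 - 21) = 1/(-508) = -1/508 ≈ -0.0019685)
b*J(15, Q) = -((⅓)*15 + (⅔)*(-13))/508 = -(5 - 26/3)/508 = -1/508*(-11/3) = 11/1524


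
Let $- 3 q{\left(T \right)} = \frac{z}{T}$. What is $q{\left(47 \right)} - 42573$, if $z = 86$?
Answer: $- \frac{6002879}{141} \approx -42574.0$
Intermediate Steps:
$q{\left(T \right)} = - \frac{86}{3 T}$ ($q{\left(T \right)} = - \frac{86 \frac{1}{T}}{3} = - \frac{86}{3 T}$)
$q{\left(47 \right)} - 42573 = - \frac{86}{3 \cdot 47} - 42573 = \left(- \frac{86}{3}\right) \frac{1}{47} - 42573 = - \frac{86}{141} - 42573 = - \frac{6002879}{141}$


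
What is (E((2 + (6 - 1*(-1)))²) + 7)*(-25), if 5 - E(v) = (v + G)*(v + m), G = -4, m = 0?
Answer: 155625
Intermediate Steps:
E(v) = 5 - v*(-4 + v) (E(v) = 5 - (v - 4)*(v + 0) = 5 - (-4 + v)*v = 5 - v*(-4 + v))
(E((2 + (6 - 1*(-1)))²) + 7)*(-25) = ((5 - ((2 + (6 - 1*(-1)))²)² + 4*(2 + (6 - 1*(-1)))²) + 7)*(-25) = ((5 - ((2 + (6 + 1))²)² + 4*(2 + (6 + 1))²) + 7)*(-25) = ((5 - ((2 + 7)²)² + 4*(2 + 7)²) + 7)*(-25) = ((5 - (9²)² + 4*9²) + 7)*(-25) = ((5 - 1*81² + 4*81) + 7)*(-25) = ((5 - 1*6561 + 324) + 7)*(-25) = ((5 - 6561 + 324) + 7)*(-25) = (-6232 + 7)*(-25) = -6225*(-25) = 155625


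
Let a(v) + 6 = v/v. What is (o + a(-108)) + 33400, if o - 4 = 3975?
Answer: 37374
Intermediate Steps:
o = 3979 (o = 4 + 3975 = 3979)
a(v) = -5 (a(v) = -6 + v/v = -6 + 1 = -5)
(o + a(-108)) + 33400 = (3979 - 5) + 33400 = 3974 + 33400 = 37374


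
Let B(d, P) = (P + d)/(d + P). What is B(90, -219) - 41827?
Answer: -41826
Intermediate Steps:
B(d, P) = 1 (B(d, P) = (P + d)/(P + d) = 1)
B(90, -219) - 41827 = 1 - 41827 = -41826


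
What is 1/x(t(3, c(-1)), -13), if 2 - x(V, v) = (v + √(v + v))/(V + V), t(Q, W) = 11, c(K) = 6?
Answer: 1254/3275 + 22*I*√26/3275 ≈ 0.3829 + 0.034253*I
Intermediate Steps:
x(V, v) = 2 - (v + √2*√v)/(2*V) (x(V, v) = 2 - (v + √(v + v))/(V + V) = 2 - (v + √(2*v))/(2*V) = 2 - (v + √2*√v)*1/(2*V) = 2 - (v + √2*√v)/(2*V))
1/x(t(3, c(-1)), -13) = 1/((½)*(-1*(-13) + 4*11 - √2*√(-13))/11) = 1/((½)*(1/11)*(13 + 44 - √2*I*√13)) = 1/((½)*(1/11)*(13 + 44 - I*√26)) = 1/((½)*(1/11)*(57 - I*√26)) = 1/(57/22 - I*√26/22)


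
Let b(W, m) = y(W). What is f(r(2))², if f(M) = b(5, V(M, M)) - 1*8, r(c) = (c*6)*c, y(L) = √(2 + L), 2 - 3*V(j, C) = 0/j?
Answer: (8 - √7)² ≈ 28.668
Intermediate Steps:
V(j, C) = ⅔ (V(j, C) = ⅔ - 0/j = ⅔ - ⅓*0 = ⅔ + 0 = ⅔)
r(c) = 6*c² (r(c) = (6*c)*c = 6*c²)
b(W, m) = √(2 + W)
f(M) = -8 + √7 (f(M) = √(2 + 5) - 1*8 = √7 - 8 = -8 + √7)
f(r(2))² = (-8 + √7)²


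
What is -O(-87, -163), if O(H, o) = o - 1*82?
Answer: 245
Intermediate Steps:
O(H, o) = -82 + o (O(H, o) = o - 82 = -82 + o)
-O(-87, -163) = -(-82 - 163) = -1*(-245) = 245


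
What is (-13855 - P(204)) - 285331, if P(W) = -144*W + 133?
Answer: -269943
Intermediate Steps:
P(W) = 133 - 144*W
(-13855 - P(204)) - 285331 = (-13855 - (133 - 144*204)) - 285331 = (-13855 - (133 - 29376)) - 285331 = (-13855 - 1*(-29243)) - 285331 = (-13855 + 29243) - 285331 = 15388 - 285331 = -269943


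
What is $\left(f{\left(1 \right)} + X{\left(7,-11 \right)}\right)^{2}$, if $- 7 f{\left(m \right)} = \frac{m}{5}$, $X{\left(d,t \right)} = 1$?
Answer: $\frac{1156}{1225} \approx 0.94367$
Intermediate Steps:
$f{\left(m \right)} = - \frac{m}{35}$ ($f{\left(m \right)} = - \frac{m \frac{1}{5}}{7} = - \frac{\frac{1}{5} m}{7} = - \frac{m}{35}$)
$\left(f{\left(1 \right)} + X{\left(7,-11 \right)}\right)^{2} = \left(\left(- \frac{1}{35}\right) 1 + 1\right)^{2} = \left(- \frac{1}{35} + 1\right)^{2} = \left(\frac{34}{35}\right)^{2} = \frac{1156}{1225}$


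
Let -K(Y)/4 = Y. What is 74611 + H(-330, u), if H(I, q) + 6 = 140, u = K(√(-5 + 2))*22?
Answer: 74745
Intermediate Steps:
K(Y) = -4*Y
u = -88*I*√3 (u = -4*√(-5 + 2)*22 = -4*I*√3*22 = -88*I*√3 ≈ -152.42*I)
H(I, q) = 134 (H(I, q) = -6 + 140 = 134)
74611 + H(-330, u) = 74611 + 134 = 74745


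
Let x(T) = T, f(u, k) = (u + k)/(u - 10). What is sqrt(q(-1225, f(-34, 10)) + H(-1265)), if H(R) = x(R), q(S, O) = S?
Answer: I*sqrt(2490) ≈ 49.9*I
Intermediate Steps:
f(u, k) = (k + u)/(-10 + u)
H(R) = R
sqrt(q(-1225, f(-34, 10)) + H(-1265)) = sqrt(-1225 - 1265) = sqrt(-2490) = I*sqrt(2490)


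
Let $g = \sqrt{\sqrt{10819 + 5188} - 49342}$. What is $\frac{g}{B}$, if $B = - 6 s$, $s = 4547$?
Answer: $- \frac{i \sqrt{49342 - \sqrt{16007}}}{27282} \approx - 0.0081316 i$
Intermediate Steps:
$g = \sqrt{-49342 + \sqrt{16007}}$ ($g = \sqrt{\sqrt{16007} - 49342} = \sqrt{-49342 + \sqrt{16007}} \approx 221.85 i$)
$B = -27282$ ($B = \left(-6\right) 4547 = -27282$)
$\frac{g}{B} = \frac{\sqrt{-49342 + \sqrt{16007}}}{-27282} = \sqrt{-49342 + \sqrt{16007}} \left(- \frac{1}{27282}\right) = - \frac{\sqrt{-49342 + \sqrt{16007}}}{27282}$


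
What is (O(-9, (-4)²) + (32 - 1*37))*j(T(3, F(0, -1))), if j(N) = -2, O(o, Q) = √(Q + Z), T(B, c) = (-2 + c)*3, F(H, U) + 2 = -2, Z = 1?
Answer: 10 - 2*√17 ≈ 1.7538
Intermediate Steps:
F(H, U) = -4 (F(H, U) = -2 - 2 = -4)
T(B, c) = -6 + 3*c
O(o, Q) = √(1 + Q) (O(o, Q) = √(Q + 1) = √(1 + Q))
(O(-9, (-4)²) + (32 - 1*37))*j(T(3, F(0, -1))) = (√(1 + (-4)²) + (32 - 1*37))*(-2) = (√(1 + 16) + (32 - 37))*(-2) = (√17 - 5)*(-2) = (-5 + √17)*(-2) = 10 - 2*√17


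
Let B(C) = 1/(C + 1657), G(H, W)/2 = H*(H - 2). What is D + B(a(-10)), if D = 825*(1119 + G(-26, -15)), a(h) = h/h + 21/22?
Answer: 77533314397/36497 ≈ 2.1244e+6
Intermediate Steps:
G(H, W) = 2*H*(-2 + H) (G(H, W) = 2*(H*(H - 2)) = 2*(H*(-2 + H)) = 2*H*(-2 + H))
a(h) = 43/22 (a(h) = 1 + 21*(1/22) = 1 + 21/22 = 43/22)
B(C) = 1/(1657 + C)
D = 2124375 (D = 825*(1119 + 2*(-26)*(-2 - 26)) = 825*(1119 + 2*(-26)*(-28)) = 825*(1119 + 1456) = 825*2575 = 2124375)
D + B(a(-10)) = 2124375 + 1/(1657 + 43/22) = 2124375 + 1/(36497/22) = 2124375 + 22/36497 = 77533314397/36497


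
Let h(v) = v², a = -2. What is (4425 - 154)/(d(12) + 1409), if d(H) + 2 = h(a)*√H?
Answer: 2003099/659819 - 34168*√3/1979457 ≈ 3.0059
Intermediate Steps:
d(H) = -2 + 4*√H (d(H) = -2 + (-2)²*√H = -2 + 4*√H)
(4425 - 154)/(d(12) + 1409) = (4425 - 154)/((-2 + 4*√12) + 1409) = 4271/((-2 + 4*(2*√3)) + 1409) = 4271/((-2 + 8*√3) + 1409) = 4271/(1407 + 8*√3)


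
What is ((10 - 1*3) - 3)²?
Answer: 16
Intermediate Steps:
((10 - 1*3) - 3)² = ((10 - 3) - 3)² = (7 - 3)² = 4² = 16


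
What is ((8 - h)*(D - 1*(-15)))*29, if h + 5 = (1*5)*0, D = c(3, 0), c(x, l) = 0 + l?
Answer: 5655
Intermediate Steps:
c(x, l) = l
D = 0
h = -5 (h = -5 + (1*5)*0 = -5 + 5*0 = -5 + 0 = -5)
((8 - h)*(D - 1*(-15)))*29 = ((8 - 1*(-5))*(0 - 1*(-15)))*29 = ((8 + 5)*(0 + 15))*29 = (13*15)*29 = 195*29 = 5655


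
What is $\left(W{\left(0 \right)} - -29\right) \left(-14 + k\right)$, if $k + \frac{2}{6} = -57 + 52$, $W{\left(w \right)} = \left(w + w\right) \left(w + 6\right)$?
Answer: $- \frac{1682}{3} \approx -560.67$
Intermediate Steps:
$W{\left(w \right)} = 2 w \left(6 + w\right)$
$k = - \frac{16}{3}$ ($k = - \frac{1}{3} + \left(-57 + 52\right) = - \frac{1}{3} - 5 = - \frac{16}{3} \approx -5.3333$)
$\left(W{\left(0 \right)} - -29\right) \left(-14 + k\right) = \left(2 \cdot 0 \left(6 + 0\right) - -29\right) \left(-14 - \frac{16}{3}\right) = \left(2 \cdot 0 \cdot 6 + 29\right) \left(- \frac{58}{3}\right) = \left(0 + 29\right) \left(- \frac{58}{3}\right) = 29 \left(- \frac{58}{3}\right) = - \frac{1682}{3}$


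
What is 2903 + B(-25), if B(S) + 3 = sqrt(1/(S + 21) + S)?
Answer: 2900 + I*sqrt(101)/2 ≈ 2900.0 + 5.0249*I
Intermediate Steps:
B(S) = -3 + sqrt(S + 1/(21 + S)) (B(S) = -3 + sqrt(1/(S + 21) + S) = -3 + sqrt(1/(21 + S) + S) = -3 + sqrt(S + 1/(21 + S)))
2903 + B(-25) = 2903 + (-3 + sqrt((1 - 25*(21 - 25))/(21 - 25))) = 2903 + (-3 + sqrt((1 - 25*(-4))/(-4))) = 2903 + (-3 + sqrt(-(1 + 100)/4)) = 2903 + (-3 + sqrt(-1/4*101)) = 2903 + (-3 + sqrt(-101/4)) = 2903 + (-3 + I*sqrt(101)/2) = 2900 + I*sqrt(101)/2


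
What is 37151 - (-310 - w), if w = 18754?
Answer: 56215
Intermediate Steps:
37151 - (-310 - w) = 37151 - (-310 - 1*18754) = 37151 - (-310 - 18754) = 37151 - 1*(-19064) = 37151 + 19064 = 56215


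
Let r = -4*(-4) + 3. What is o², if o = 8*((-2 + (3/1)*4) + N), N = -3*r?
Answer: 141376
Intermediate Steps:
r = 19 (r = 16 + 3 = 19)
N = -57 (N = -3*19 = -57)
o = -376 (o = 8*((-2 + (3/1)*4) - 57) = 8*((-2 + (3*1)*4) - 57) = 8*((-2 + 3*4) - 57) = 8*((-2 + 12) - 57) = 8*(10 - 57) = 8*(-47) = -376)
o² = (-376)² = 141376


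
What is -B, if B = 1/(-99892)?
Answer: 1/99892 ≈ 1.0011e-5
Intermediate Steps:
B = -1/99892 ≈ -1.0011e-5
-B = -1*(-1/99892) = 1/99892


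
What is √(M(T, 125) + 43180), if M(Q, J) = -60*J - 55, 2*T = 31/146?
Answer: 25*√57 ≈ 188.75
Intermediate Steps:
T = 31/292 (T = (31/146)/2 = (31*(1/146))/2 = (½)*(31/146) = 31/292 ≈ 0.10616)
M(Q, J) = -55 - 60*J
√(M(T, 125) + 43180) = √((-55 - 60*125) + 43180) = √((-55 - 7500) + 43180) = √(-7555 + 43180) = √35625 = 25*√57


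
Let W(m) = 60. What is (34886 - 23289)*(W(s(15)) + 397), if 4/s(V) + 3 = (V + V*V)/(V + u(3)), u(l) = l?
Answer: 5299829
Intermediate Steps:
s(V) = 4/(-3 + (V + V²)/(3 + V)) (s(V) = 4/(-3 + (V + V*V)/(V + 3)) = 4/(-3 + (V + V²)/(3 + V)))
(34886 - 23289)*(W(s(15)) + 397) = (34886 - 23289)*(60 + 397) = 11597*457 = 5299829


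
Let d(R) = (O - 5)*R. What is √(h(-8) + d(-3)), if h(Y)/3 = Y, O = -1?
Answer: I*√6 ≈ 2.4495*I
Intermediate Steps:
d(R) = -6*R (d(R) = (-1 - 5)*R = -6*R)
h(Y) = 3*Y
√(h(-8) + d(-3)) = √(3*(-8) - 6*(-3)) = √(-24 + 18) = √(-6) = I*√6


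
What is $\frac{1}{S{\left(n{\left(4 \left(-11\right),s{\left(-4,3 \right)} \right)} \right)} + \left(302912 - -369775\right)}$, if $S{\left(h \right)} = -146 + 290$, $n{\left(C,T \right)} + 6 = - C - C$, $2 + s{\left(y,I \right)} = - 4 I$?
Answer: $\frac{1}{672831} \approx 1.4863 \cdot 10^{-6}$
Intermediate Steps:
$s{\left(y,I \right)} = -2 - 4 I$
$n{\left(C,T \right)} = -6 - 2 C$
$S{\left(h \right)} = 144$
$\frac{1}{S{\left(n{\left(4 \left(-11\right),s{\left(-4,3 \right)} \right)} \right)} + \left(302912 - -369775\right)} = \frac{1}{144 + \left(302912 - -369775\right)} = \frac{1}{144 + \left(302912 + 369775\right)} = \frac{1}{144 + 672687} = \frac{1}{672831}$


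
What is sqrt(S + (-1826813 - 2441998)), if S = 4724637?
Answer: sqrt(455826) ≈ 675.15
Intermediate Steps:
sqrt(S + (-1826813 - 2441998)) = sqrt(4724637 + (-1826813 - 2441998)) = sqrt(4724637 - 4268811) = sqrt(455826)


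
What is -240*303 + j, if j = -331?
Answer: -73051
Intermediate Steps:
-240*303 + j = -240*303 - 331 = -72720 - 331 = -73051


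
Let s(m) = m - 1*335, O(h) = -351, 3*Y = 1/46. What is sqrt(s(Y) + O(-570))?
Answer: I*sqrt(13064046)/138 ≈ 26.191*I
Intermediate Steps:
Y = 1/138 (Y = (1/3)/46 = (1/3)*(1/46) = 1/138 ≈ 0.0072464)
s(m) = -335 + m (s(m) = m - 335 = -335 + m)
sqrt(s(Y) + O(-570)) = sqrt((-335 + 1/138) - 351) = sqrt(-46229/138 - 351) = sqrt(-94667/138) = I*sqrt(13064046)/138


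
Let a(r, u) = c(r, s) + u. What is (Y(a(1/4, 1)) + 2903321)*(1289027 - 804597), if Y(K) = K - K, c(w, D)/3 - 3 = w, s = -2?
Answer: 1406455792030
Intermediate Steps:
c(w, D) = 9 + 3*w
a(r, u) = 9 + u + 3*r (a(r, u) = (9 + 3*r) + u = 9 + u + 3*r)
Y(K) = 0
(Y(a(1/4, 1)) + 2903321)*(1289027 - 804597) = (0 + 2903321)*(1289027 - 804597) = 2903321*484430 = 1406455792030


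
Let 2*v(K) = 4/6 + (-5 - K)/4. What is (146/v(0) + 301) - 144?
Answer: -2405/7 ≈ -343.57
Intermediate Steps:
v(K) = -7/24 - K/8 (v(K) = (4/6 + (-5 - K)/4)/2 = (4*(1/6) + (-5 - K)*(1/4))/2 = (2/3 + (-5/4 - K/4))/2 = (-7/12 - K/4)/2 = -7/24 - K/8)
(146/v(0) + 301) - 144 = (146/(-7/24 - 1/8*0) + 301) - 144 = (146/(-7/24 + 0) + 301) - 144 = (146/(-7/24) + 301) - 144 = (146*(-24/7) + 301) - 144 = (-3504/7 + 301) - 144 = -1397/7 - 144 = -2405/7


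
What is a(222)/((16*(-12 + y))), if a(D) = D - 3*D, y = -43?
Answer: 111/220 ≈ 0.50455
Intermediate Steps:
a(D) = -2*D
a(222)/((16*(-12 + y))) = (-2*222)/((16*(-12 - 43))) = -444/(16*(-55)) = -444/(-880) = -444*(-1/880) = 111/220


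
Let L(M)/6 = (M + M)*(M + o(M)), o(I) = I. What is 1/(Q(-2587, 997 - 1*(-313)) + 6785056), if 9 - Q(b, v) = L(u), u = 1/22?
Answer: 121/820992859 ≈ 1.4738e-7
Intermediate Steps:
u = 1/22 ≈ 0.045455
L(M) = 24*M² (L(M) = 6*((M + M)*(M + M)) = 6*((2*M)*(2*M)) = 6*(4*M²) = 24*M²)
Q(b, v) = 1083/121 (Q(b, v) = 9 - 24*(1/22)² = 9 - 24/484 = 9 - 1*6/121 = 9 - 6/121 = 1083/121)
1/(Q(-2587, 997 - 1*(-313)) + 6785056) = 1/(1083/121 + 6785056) = 1/(820992859/121) = 121/820992859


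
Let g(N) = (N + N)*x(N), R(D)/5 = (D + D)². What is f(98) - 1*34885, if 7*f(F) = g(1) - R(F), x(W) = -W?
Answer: -436277/7 ≈ -62325.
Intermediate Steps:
R(D) = 20*D² (R(D) = 5*(D + D)² = 5*(2*D)² = 5*(4*D²) = 20*D²)
g(N) = -2*N² (g(N) = (N + N)*(-N) = (2*N)*(-N) = -2*N²)
f(F) = -2/7 - 20*F²/7 (f(F) = (-2*1² - 20*F²)/7 = (-2*1 - 20*F²)/7 = (-2 - 20*F²)/7 = -2/7 - 20*F²/7)
f(98) - 1*34885 = (-2/7 - 20/7*98²) - 1*34885 = (-2/7 - 20/7*9604) - 34885 = (-2/7 - 27440) - 34885 = -192082/7 - 34885 = -436277/7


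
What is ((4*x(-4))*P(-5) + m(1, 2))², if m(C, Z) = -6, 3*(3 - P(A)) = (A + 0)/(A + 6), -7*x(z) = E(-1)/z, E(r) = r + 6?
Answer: 64/9 ≈ 7.1111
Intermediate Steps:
E(r) = 6 + r
x(z) = -5/(7*z) (x(z) = -(6 - 1)/(7*z) = -5/(7*z))
P(A) = 3 - A/(3*(6 + A)) (P(A) = 3 - (A + 0)/(3*(A + 6)) = 3 - A/(3*(6 + A)))
((4*x(-4))*P(-5) + m(1, 2))² = ((4*(-5/7/(-4)))*(2*(27 + 4*(-5))/(3*(6 - 5))) - 6)² = ((4*(-5/7*(-¼)))*((⅔)*(27 - 20)/1) - 6)² = ((4*(5/28))*((⅔)*1*7) - 6)² = ((5/7)*(14/3) - 6)² = (10/3 - 6)² = (-8/3)² = 64/9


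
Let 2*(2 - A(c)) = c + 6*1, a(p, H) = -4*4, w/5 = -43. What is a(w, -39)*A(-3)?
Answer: -8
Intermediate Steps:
w = -215 (w = 5*(-43) = -215)
a(p, H) = -16
A(c) = -1 - c/2 (A(c) = 2 - (c + 6*1)/2 = 2 - (c + 6)/2 = 2 - (6 + c)/2 = 2 + (-3 - c/2) = -1 - c/2)
a(w, -39)*A(-3) = -16*(-1 - ½*(-3)) = -16*(-1 + 3/2) = -16*½ = -8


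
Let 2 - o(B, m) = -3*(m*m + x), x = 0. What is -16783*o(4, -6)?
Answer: -1846130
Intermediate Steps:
o(B, m) = 2 + 3*m² (o(B, m) = 2 - (-3)*(m*m + 0) = 2 - (-3)*(m² + 0) = 2 - (-3)*m² = 2 + 3*m²)
-16783*o(4, -6) = -16783*(2 + 3*(-6)²) = -16783*(2 + 3*36) = -16783*(2 + 108) = -16783*110 = -1846130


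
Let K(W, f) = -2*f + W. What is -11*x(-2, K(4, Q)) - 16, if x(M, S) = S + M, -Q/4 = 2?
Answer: -214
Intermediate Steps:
Q = -8 (Q = -4*2 = -8)
K(W, f) = W - 2*f
x(M, S) = M + S
-11*x(-2, K(4, Q)) - 16 = -11*(-2 + (4 - 2*(-8))) - 16 = -11*(-2 + (4 + 16)) - 16 = -11*(-2 + 20) - 16 = -11*18 - 16 = -198 - 16 = -214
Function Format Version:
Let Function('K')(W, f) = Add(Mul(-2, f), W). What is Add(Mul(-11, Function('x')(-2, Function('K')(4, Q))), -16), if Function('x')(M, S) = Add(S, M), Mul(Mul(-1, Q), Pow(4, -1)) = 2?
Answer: -214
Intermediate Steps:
Q = -8 (Q = Mul(-4, 2) = -8)
Function('K')(W, f) = Add(W, Mul(-2, f))
Function('x')(M, S) = Add(M, S)
Add(Mul(-11, Function('x')(-2, Function('K')(4, Q))), -16) = Add(Mul(-11, Add(-2, Add(4, Mul(-2, -8)))), -16) = Add(Mul(-11, Add(-2, Add(4, 16))), -16) = Add(Mul(-11, Add(-2, 20)), -16) = Add(Mul(-11, 18), -16) = Add(-198, -16) = -214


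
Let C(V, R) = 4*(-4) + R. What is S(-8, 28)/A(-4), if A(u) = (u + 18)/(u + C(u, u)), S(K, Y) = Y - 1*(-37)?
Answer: -780/7 ≈ -111.43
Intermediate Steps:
C(V, R) = -16 + R
S(K, Y) = 37 + Y (S(K, Y) = Y + 37 = 37 + Y)
A(u) = (18 + u)/(-16 + 2*u) (A(u) = (u + 18)/(u + (-16 + u)) = (18 + u)/(-16 + 2*u))
S(-8, 28)/A(-4) = (37 + 28)/(((18 - 4)/(2*(-8 - 4)))) = 65/(((1/2)*14/(-12))) = 65/(((1/2)*(-1/12)*14)) = 65/(-7/12) = 65*(-12/7) = -780/7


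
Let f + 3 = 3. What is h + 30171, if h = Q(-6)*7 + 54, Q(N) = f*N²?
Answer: 30225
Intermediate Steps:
f = 0 (f = -3 + 3 = 0)
Q(N) = 0 (Q(N) = 0*N² = 0)
h = 54 (h = 0*7 + 54 = 0 + 54 = 54)
h + 30171 = 54 + 30171 = 30225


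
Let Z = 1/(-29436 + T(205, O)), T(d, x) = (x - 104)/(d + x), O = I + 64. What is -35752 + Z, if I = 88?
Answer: -125234536855/3502868 ≈ -35752.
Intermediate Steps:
O = 152 (O = 88 + 64 = 152)
T(d, x) = (-104 + x)/(d + x)
Z = -119/3502868 (Z = 1/(-29436 + (-104 + 152)/(205 + 152)) = 1/(-29436 + 48/357) = 1/(-29436 + (1/357)*48) = 1/(-29436 + 16/119) = 1/(-3502868/119) = -119/3502868 ≈ -3.3972e-5)
-35752 + Z = -35752 - 119/3502868 = -125234536855/3502868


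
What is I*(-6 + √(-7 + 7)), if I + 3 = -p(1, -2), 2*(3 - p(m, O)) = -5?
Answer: 51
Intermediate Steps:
p(m, O) = 11/2 (p(m, O) = 3 - ½*(-5) = 3 + 5/2 = 11/2)
I = -17/2 (I = -3 - 1*11/2 = -3 - 11/2 = -17/2 ≈ -8.5000)
I*(-6 + √(-7 + 7)) = -17*(-6 + √(-7 + 7))/2 = -17*(-6 + √0)/2 = -17*(-6 + 0)/2 = -17/2*(-6) = 51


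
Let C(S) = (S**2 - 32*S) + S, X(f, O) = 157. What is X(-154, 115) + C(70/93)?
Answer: 1160983/8649 ≈ 134.23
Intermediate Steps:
C(S) = S**2 - 31*S
X(-154, 115) + C(70/93) = 157 + (70/93)*(-31 + 70/93) = 157 + (70*(1/93))*(-31 + 70*(1/93)) = 157 + 70*(-31 + 70/93)/93 = 157 + (70/93)*(-2813/93) = 157 - 196910/8649 = 1160983/8649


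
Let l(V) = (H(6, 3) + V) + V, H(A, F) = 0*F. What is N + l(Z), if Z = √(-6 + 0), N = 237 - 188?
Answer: 49 + 2*I*√6 ≈ 49.0 + 4.899*I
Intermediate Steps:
N = 49
H(A, F) = 0
Z = I*√6 (Z = √(-6) = I*√6 ≈ 2.4495*I)
l(V) = 2*V (l(V) = (0 + V) + V = V + V = 2*V)
N + l(Z) = 49 + 2*(I*√6) = 49 + 2*I*√6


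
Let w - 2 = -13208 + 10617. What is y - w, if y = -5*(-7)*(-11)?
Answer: 2204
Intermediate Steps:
w = -2589 (w = 2 + (-13208 + 10617) = 2 - 2591 = -2589)
y = -385 (y = 35*(-11) = -385)
y - w = -385 - 1*(-2589) = -385 + 2589 = 2204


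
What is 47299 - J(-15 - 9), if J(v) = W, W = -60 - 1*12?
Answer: 47371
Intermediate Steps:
W = -72 (W = -60 - 12 = -72)
J(v) = -72
47299 - J(-15 - 9) = 47299 - 1*(-72) = 47299 + 72 = 47371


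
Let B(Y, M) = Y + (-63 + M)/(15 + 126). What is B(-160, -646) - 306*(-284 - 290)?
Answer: 24742535/141 ≈ 1.7548e+5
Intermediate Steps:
B(Y, M) = -21/47 + Y + M/141 (B(Y, M) = Y + (-63 + M)/141 = Y + (-63 + M)*(1/141) = Y + (-21/47 + M/141) = -21/47 + Y + M/141)
B(-160, -646) - 306*(-284 - 290) = (-21/47 - 160 + (1/141)*(-646)) - 306*(-284 - 290) = (-21/47 - 160 - 646/141) - 306*(-574) = -23269/141 + 175644 = 24742535/141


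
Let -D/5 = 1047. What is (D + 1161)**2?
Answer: 16597476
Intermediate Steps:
D = -5235 (D = -5*1047 = -5235)
(D + 1161)**2 = (-5235 + 1161)**2 = (-4074)**2 = 16597476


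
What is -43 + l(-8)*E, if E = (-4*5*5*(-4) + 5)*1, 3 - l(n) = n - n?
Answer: 1172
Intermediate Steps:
l(n) = 3 (l(n) = 3 - (n - n) = 3 - 1*0 = 3 + 0 = 3)
E = 405 (E = (-100*(-4) + 5)*1 = (-4*(-100) + 5)*1 = (400 + 5)*1 = 405*1 = 405)
-43 + l(-8)*E = -43 + 3*405 = -43 + 1215 = 1172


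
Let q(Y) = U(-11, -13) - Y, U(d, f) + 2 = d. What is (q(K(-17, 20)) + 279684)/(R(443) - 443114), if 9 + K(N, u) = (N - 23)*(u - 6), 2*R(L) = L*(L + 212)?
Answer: -560480/596063 ≈ -0.94030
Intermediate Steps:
U(d, f) = -2 + d
R(L) = L*(212 + L)/2 (R(L) = (L*(L + 212))/2 = (L*(212 + L))/2 = L*(212 + L)/2)
K(N, u) = -9 + (-23 + N)*(-6 + u) (K(N, u) = -9 + (N - 23)*(u - 6) = -9 + (-23 + N)*(-6 + u))
q(Y) = -13 - Y (q(Y) = (-2 - 11) - Y = -13 - Y)
(q(K(-17, 20)) + 279684)/(R(443) - 443114) = ((-13 - (129 - 23*20 - 6*(-17) - 17*20)) + 279684)/((½)*443*(212 + 443) - 443114) = ((-13 - (129 - 460 + 102 - 340)) + 279684)/((½)*443*655 - 443114) = ((-13 - 1*(-569)) + 279684)/(290165/2 - 443114) = ((-13 + 569) + 279684)/(-596063/2) = (556 + 279684)*(-2/596063) = 280240*(-2/596063) = -560480/596063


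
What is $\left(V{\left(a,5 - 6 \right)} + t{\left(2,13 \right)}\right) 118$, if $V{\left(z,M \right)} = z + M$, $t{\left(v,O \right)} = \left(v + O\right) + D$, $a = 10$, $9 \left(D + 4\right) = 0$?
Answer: $2360$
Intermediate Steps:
$D = -4$ ($D = -4 + \frac{1}{9} \cdot 0 = -4 + 0 = -4$)
$t{\left(v,O \right)} = -4 + O + v$ ($t{\left(v,O \right)} = \left(v + O\right) - 4 = \left(O + v\right) - 4 = -4 + O + v$)
$V{\left(z,M \right)} = M + z$
$\left(V{\left(a,5 - 6 \right)} + t{\left(2,13 \right)}\right) 118 = \left(\left(\left(5 - 6\right) + 10\right) + \left(-4 + 13 + 2\right)\right) 118 = \left(\left(-1 + 10\right) + 11\right) 118 = \left(9 + 11\right) 118 = 20 \cdot 118 = 2360$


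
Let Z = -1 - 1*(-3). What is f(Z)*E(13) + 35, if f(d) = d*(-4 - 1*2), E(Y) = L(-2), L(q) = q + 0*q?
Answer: 59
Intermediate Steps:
Z = 2 (Z = -1 + 3 = 2)
L(q) = q (L(q) = q + 0 = q)
E(Y) = -2
f(d) = -6*d (f(d) = d*(-4 - 2) = d*(-6) = -6*d)
f(Z)*E(13) + 35 = -6*2*(-2) + 35 = -12*(-2) + 35 = 24 + 35 = 59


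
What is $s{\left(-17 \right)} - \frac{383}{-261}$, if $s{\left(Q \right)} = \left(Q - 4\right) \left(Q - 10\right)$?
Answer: $\frac{148370}{261} \approx 568.47$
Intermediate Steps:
$s{\left(Q \right)} = \left(-10 + Q\right) \left(-4 + Q\right)$ ($s{\left(Q \right)} = \left(-4 + Q\right) \left(-10 + Q\right) = \left(-10 + Q\right) \left(-4 + Q\right)$)
$s{\left(-17 \right)} - \frac{383}{-261} = \left(40 + \left(-17\right)^{2} - -238\right) - \frac{383}{-261} = \left(40 + 289 + 238\right) - - \frac{383}{261} = 567 + \frac{383}{261} = \frac{148370}{261}$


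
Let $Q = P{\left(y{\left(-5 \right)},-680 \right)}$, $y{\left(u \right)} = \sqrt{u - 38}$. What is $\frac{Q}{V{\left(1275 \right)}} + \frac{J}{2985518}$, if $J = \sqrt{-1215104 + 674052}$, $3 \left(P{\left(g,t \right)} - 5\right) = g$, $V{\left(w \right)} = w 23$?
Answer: $\frac{1}{5865} + \frac{i \sqrt{43}}{87975} + \frac{i \sqrt{135263}}{1492759} \approx 0.0001705 + 0.00032091 i$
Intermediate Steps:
$V{\left(w \right)} = 23 w$
$y{\left(u \right)} = \sqrt{-38 + u}$
$P{\left(g,t \right)} = 5 + \frac{g}{3}$
$Q = 5 + \frac{i \sqrt{43}}{3}$ ($Q = 5 + \frac{\sqrt{-38 - 5}}{3} = 5 + \frac{\sqrt{-43}}{3} = 5 + \frac{i \sqrt{43}}{3} \approx 5.0 + 2.1858 i$)
$J = 2 i \sqrt{135263}$ ($J = \sqrt{-541052} = 2 i \sqrt{135263} \approx 735.56 i$)
$\frac{Q}{V{\left(1275 \right)}} + \frac{J}{2985518} = \frac{5 + \frac{i \sqrt{43}}{3}}{23 \cdot 1275} + \frac{2 i \sqrt{135263}}{2985518} = \frac{5 + \frac{i \sqrt{43}}{3}}{29325} + 2 i \sqrt{135263} \cdot \frac{1}{2985518} = \left(5 + \frac{i \sqrt{43}}{3}\right) \frac{1}{29325} + \frac{i \sqrt{135263}}{1492759} = \left(\frac{1}{5865} + \frac{i \sqrt{43}}{87975}\right) + \frac{i \sqrt{135263}}{1492759} = \frac{1}{5865} + \frac{i \sqrt{43}}{87975} + \frac{i \sqrt{135263}}{1492759}$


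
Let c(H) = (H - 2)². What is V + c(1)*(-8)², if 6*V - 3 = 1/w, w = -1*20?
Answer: 7739/120 ≈ 64.492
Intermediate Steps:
c(H) = (-2 + H)²
w = -20
V = 59/120 (V = ½ + (⅙)/(-20) = ½ + (⅙)*(-1/20) = ½ - 1/120 = 59/120 ≈ 0.49167)
V + c(1)*(-8)² = 59/120 + (-2 + 1)²*(-8)² = 59/120 + (-1)²*64 = 59/120 + 1*64 = 59/120 + 64 = 7739/120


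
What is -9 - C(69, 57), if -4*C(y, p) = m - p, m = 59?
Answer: -17/2 ≈ -8.5000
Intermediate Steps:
C(y, p) = -59/4 + p/4 (C(y, p) = -(59 - p)/4 = -59/4 + p/4)
-9 - C(69, 57) = -9 - (-59/4 + (1/4)*57) = -9 - (-59/4 + 57/4) = -9 - 1*(-1/2) = -9 + 1/2 = -17/2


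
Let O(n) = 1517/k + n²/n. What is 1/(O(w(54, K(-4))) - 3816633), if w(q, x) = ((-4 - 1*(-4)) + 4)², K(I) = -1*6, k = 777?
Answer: -21/80148916 ≈ -2.6201e-7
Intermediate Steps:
K(I) = -6
w(q, x) = 16 (w(q, x) = ((-4 + 4) + 4)² = (0 + 4)² = 4² = 16)
O(n) = 41/21 + n (O(n) = 1517/777 + n²/n = 1517*(1/777) + n = 41/21 + n)
1/(O(w(54, K(-4))) - 3816633) = 1/((41/21 + 16) - 3816633) = 1/(377/21 - 3816633) = 1/(-80148916/21) = -21/80148916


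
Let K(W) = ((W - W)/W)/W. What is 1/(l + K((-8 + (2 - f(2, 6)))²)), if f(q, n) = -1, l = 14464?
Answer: 1/14464 ≈ 6.9137e-5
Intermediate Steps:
K(W) = 0 (K(W) = (0/W)/W = 0/W = 0)
1/(l + K((-8 + (2 - f(2, 6)))²)) = 1/(14464 + 0) = 1/14464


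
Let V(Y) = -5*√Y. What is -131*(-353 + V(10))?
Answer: 46243 + 655*√10 ≈ 48314.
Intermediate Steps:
-131*(-353 + V(10)) = -131*(-353 - 5*√10) = 46243 + 655*√10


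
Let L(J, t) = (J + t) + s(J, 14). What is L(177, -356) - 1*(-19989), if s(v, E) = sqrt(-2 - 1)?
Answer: 19810 + I*sqrt(3) ≈ 19810.0 + 1.732*I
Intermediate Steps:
s(v, E) = I*sqrt(3) (s(v, E) = sqrt(-3) = I*sqrt(3))
L(J, t) = J + t + I*sqrt(3) (L(J, t) = (J + t) + I*sqrt(3) = J + t + I*sqrt(3))
L(177, -356) - 1*(-19989) = (177 - 356 + I*sqrt(3)) - 1*(-19989) = (-179 + I*sqrt(3)) + 19989 = 19810 + I*sqrt(3)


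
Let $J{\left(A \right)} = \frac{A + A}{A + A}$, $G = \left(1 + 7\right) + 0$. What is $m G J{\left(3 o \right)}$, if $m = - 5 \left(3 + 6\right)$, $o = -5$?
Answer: $-360$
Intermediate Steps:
$G = 8$ ($G = 8 + 0 = 8$)
$m = -45$ ($m = \left(-5\right) 9 = -45$)
$J{\left(A \right)} = 1$ ($J{\left(A \right)} = \frac{2 A}{2 A} = 2 A \frac{1}{2 A} = 1$)
$m G J{\left(3 o \right)} = \left(-45\right) 8 \cdot 1 = \left(-360\right) 1 = -360$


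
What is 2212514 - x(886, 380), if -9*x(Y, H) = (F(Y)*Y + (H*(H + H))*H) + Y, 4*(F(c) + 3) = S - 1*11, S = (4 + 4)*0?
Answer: 86434945/6 ≈ 1.4406e+7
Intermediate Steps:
S = 0 (S = 8*0 = 0)
F(c) = -23/4 (F(c) = -3 + (0 - 1*11)/4 = -3 + (0 - 11)/4 = -3 + (1/4)*(-11) = -3 - 11/4 = -23/4)
x(Y, H) = -2*H**3/9 + 19*Y/36 (x(Y, H) = -((-23*Y/4 + (H*(H + H))*H) + Y)/9 = -((-23*Y/4 + (H*(2*H))*H) + Y)/9 = -((-23*Y/4 + (2*H**2)*H) + Y)/9 = -((-23*Y/4 + 2*H**3) + Y)/9 = -((2*H**3 - 23*Y/4) + Y)/9 = -(2*H**3 - 19*Y/4)/9 = -2*H**3/9 + 19*Y/36)
2212514 - x(886, 380) = 2212514 - (-2/9*380**3 + (19/36)*886) = 2212514 - (-2/9*54872000 + 8417/18) = 2212514 - (-109744000/9 + 8417/18) = 2212514 - 1*(-73159861/6) = 2212514 + 73159861/6 = 86434945/6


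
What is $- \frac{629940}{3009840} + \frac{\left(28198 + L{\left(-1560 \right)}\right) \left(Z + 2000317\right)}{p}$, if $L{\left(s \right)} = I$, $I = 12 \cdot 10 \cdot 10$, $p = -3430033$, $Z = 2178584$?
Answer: $- \frac{6162750210198539}{172064175412} \approx -35817.0$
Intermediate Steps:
$I = 1200$ ($I = 120 \cdot 10 = 1200$)
$L{\left(s \right)} = 1200$
$- \frac{629940}{3009840} + \frac{\left(28198 + L{\left(-1560 \right)}\right) \left(Z + 2000317\right)}{p} = - \frac{629940}{3009840} + \frac{\left(28198 + 1200\right) \left(2178584 + 2000317\right)}{-3430033} = \left(-629940\right) \frac{1}{3009840} + 29398 \cdot 4178901 \left(- \frac{1}{3430033}\right) = - \frac{10499}{50164} + 122851331598 \left(- \frac{1}{3430033}\right) = - \frac{10499}{50164} - \frac{122851331598}{3430033} = - \frac{6162750210198539}{172064175412}$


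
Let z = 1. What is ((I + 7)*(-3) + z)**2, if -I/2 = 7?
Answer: 484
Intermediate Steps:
I = -14 (I = -2*7 = -14)
((I + 7)*(-3) + z)**2 = ((-14 + 7)*(-3) + 1)**2 = (-7*(-3) + 1)**2 = (21 + 1)**2 = 22**2 = 484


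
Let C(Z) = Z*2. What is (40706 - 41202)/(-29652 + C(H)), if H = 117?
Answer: 248/14709 ≈ 0.016860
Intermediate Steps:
C(Z) = 2*Z
(40706 - 41202)/(-29652 + C(H)) = (40706 - 41202)/(-29652 + 2*117) = -496/(-29652 + 234) = -496/(-29418) = -496*(-1/29418) = 248/14709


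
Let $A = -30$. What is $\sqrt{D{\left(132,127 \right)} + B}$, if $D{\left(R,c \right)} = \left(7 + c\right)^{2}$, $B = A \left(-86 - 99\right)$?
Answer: $\sqrt{23506} \approx 153.32$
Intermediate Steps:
$B = 5550$ ($B = - 30 \left(-86 - 99\right) = \left(-30\right) \left(-185\right) = 5550$)
$\sqrt{D{\left(132,127 \right)} + B} = \sqrt{\left(7 + 127\right)^{2} + 5550} = \sqrt{134^{2} + 5550} = \sqrt{17956 + 5550} = \sqrt{23506}$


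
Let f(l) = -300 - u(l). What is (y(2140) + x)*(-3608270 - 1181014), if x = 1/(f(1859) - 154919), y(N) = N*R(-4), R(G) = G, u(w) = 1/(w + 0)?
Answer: 5914780505791212918/144276061 ≈ 4.0996e+10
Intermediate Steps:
u(w) = 1/w
y(N) = -4*N (y(N) = N*(-4) = -4*N)
f(l) = -300 - 1/l
x = -1859/288552122 (x = 1/((-300 - 1/1859) - 154919) = 1/(-557701/1859 - 154919) = 1/(-288552122/1859) = -1859/288552122 ≈ -6.4425e-6)
(y(2140) + x)*(-3608270 - 1181014) = (-4*2140 - 1859/288552122)*(-3608270 - 1181014) = (-8560 - 1859/288552122)*(-4789284) = -2470006166179/288552122*(-4789284) = 5914780505791212918/144276061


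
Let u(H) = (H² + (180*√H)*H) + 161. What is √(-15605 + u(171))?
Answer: 3*√(1533 + 10260*√19) ≈ 645.21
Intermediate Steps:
u(H) = 161 + H² + 180*H^(3/2) (u(H) = (H² + 180*H^(3/2)) + 161 = 161 + H² + 180*H^(3/2))
√(-15605 + u(171)) = √(-15605 + (161 + 171² + 180*171^(3/2))) = √(-15605 + (161 + 29241 + 180*(513*√19))) = √(-15605 + (161 + 29241 + 92340*√19)) = √(-15605 + (29402 + 92340*√19)) = √(13797 + 92340*√19)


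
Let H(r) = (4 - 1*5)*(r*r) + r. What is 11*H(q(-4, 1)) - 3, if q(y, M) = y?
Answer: -223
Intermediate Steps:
H(r) = r - r² (H(r) = (4 - 5)*r² + r = -r² + r = r - r²)
11*H(q(-4, 1)) - 3 = 11*(-4*(1 - 1*(-4))) - 3 = 11*(-4*(1 + 4)) - 3 = 11*(-4*5) - 3 = 11*(-20) - 3 = -220 - 3 = -223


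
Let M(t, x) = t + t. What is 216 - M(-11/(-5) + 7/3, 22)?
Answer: 3104/15 ≈ 206.93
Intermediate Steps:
M(t, x) = 2*t
216 - M(-11/(-5) + 7/3, 22) = 216 - 2*(-11/(-5) + 7/3) = 216 - 2*(-11*(-⅕) + 7*(⅓)) = 216 - 2*(11/5 + 7/3) = 216 - 2*68/15 = 216 - 1*136/15 = 216 - 136/15 = 3104/15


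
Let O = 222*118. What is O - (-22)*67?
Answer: 27670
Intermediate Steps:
O = 26196
O - (-22)*67 = 26196 - (-22)*67 = 26196 - 1*(-1474) = 26196 + 1474 = 27670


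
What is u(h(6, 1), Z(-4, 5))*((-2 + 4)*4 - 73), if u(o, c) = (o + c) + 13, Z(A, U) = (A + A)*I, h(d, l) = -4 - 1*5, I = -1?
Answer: -780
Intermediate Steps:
h(d, l) = -9 (h(d, l) = -4 - 5 = -9)
Z(A, U) = -2*A (Z(A, U) = (A + A)*(-1) = (2*A)*(-1) = -2*A)
u(o, c) = 13 + c + o (u(o, c) = (c + o) + 13 = 13 + c + o)
u(h(6, 1), Z(-4, 5))*((-2 + 4)*4 - 73) = (13 - 2*(-4) - 9)*((-2 + 4)*4 - 73) = (13 + 8 - 9)*(2*4 - 73) = 12*(8 - 73) = 12*(-65) = -780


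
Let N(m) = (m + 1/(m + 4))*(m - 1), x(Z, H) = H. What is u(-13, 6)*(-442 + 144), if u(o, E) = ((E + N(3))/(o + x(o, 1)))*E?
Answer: 12814/7 ≈ 1830.6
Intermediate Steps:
N(m) = (-1 + m)*(m + 1/(4 + m)) (N(m) = (m + 1/(4 + m))*(-1 + m) = (-1 + m)*(m + 1/(4 + m)))
u(o, E) = E*(44/7 + E)/(1 + o) (u(o, E) = ((E + (-1 + 3**3 - 3*3 + 3*3**2)/(4 + 3))/(o + 1))*E = ((E + (-1 + 27 - 9 + 3*9)/7)/(1 + o))*E = ((E + (-1 + 27 - 9 + 27)/7)/(1 + o))*E = ((E + (1/7)*44)/(1 + o))*E = ((E + 44/7)/(1 + o))*E = ((44/7 + E)/(1 + o))*E = E*(44/7 + E)/(1 + o))
u(-13, 6)*(-442 + 144) = ((1/7)*6*(44 + 7*6)/(1 - 13))*(-442 + 144) = ((1/7)*6*(44 + 42)/(-12))*(-298) = ((1/7)*6*(-1/12)*86)*(-298) = -43/7*(-298) = 12814/7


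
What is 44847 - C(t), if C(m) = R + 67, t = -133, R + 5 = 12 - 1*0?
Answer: 44773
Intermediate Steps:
R = 7 (R = -5 + (12 - 1*0) = -5 + (12 + 0) = -5 + 12 = 7)
C(m) = 74 (C(m) = 7 + 67 = 74)
44847 - C(t) = 44847 - 1*74 = 44847 - 74 = 44773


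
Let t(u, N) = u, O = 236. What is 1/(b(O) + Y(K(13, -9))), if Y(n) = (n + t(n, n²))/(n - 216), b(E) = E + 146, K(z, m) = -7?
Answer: 223/85200 ≈ 0.0026174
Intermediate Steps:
b(E) = 146 + E
Y(n) = 2*n/(-216 + n) (Y(n) = (n + n)/(n - 216) = (2*n)/(-216 + n) = 2*n/(-216 + n))
1/(b(O) + Y(K(13, -9))) = 1/((146 + 236) + 2*(-7)/(-216 - 7)) = 1/(382 + 2*(-7)/(-223)) = 1/(382 + 2*(-7)*(-1/223)) = 1/(382 + 14/223) = 1/(85200/223) = 223/85200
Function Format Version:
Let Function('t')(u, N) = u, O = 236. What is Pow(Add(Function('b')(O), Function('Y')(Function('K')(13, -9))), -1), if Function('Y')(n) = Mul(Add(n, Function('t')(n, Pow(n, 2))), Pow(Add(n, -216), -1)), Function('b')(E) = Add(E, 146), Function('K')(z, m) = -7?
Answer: Rational(223, 85200) ≈ 0.0026174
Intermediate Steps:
Function('b')(E) = Add(146, E)
Function('Y')(n) = Mul(2, n, Pow(Add(-216, n), -1)) (Function('Y')(n) = Mul(Add(n, n), Pow(Add(n, -216), -1)) = Mul(Mul(2, n), Pow(Add(-216, n), -1)) = Mul(2, n, Pow(Add(-216, n), -1)))
Pow(Add(Function('b')(O), Function('Y')(Function('K')(13, -9))), -1) = Pow(Add(Add(146, 236), Mul(2, -7, Pow(Add(-216, -7), -1))), -1) = Pow(Add(382, Mul(2, -7, Pow(-223, -1))), -1) = Pow(Add(382, Mul(2, -7, Rational(-1, 223))), -1) = Pow(Add(382, Rational(14, 223)), -1) = Pow(Rational(85200, 223), -1) = Rational(223, 85200)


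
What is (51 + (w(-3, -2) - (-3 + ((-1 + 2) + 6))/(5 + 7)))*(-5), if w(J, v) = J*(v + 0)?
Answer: -850/3 ≈ -283.33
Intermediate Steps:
w(J, v) = J*v
(51 + (w(-3, -2) - (-3 + ((-1 + 2) + 6))/(5 + 7)))*(-5) = (51 + (-3*(-2) - (-3 + ((-1 + 2) + 6))/(5 + 7)))*(-5) = (51 + (6 - (-3 + (1 + 6))/12))*(-5) = (51 + (6 - (-3 + 7)/12))*(-5) = (51 + (6 - 4/12))*(-5) = (51 + (6 - 1*1/3))*(-5) = (51 + (6 - 1/3))*(-5) = (51 + 17/3)*(-5) = (170/3)*(-5) = -850/3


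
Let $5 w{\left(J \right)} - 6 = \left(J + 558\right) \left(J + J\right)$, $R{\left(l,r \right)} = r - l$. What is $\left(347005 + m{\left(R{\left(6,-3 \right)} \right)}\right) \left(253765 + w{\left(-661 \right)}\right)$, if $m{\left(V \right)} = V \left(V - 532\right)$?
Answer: $\frac{494381914378}{5} \approx 9.8876 \cdot 10^{10}$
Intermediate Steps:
$m{\left(V \right)} = V \left(-532 + V\right)$
$w{\left(J \right)} = \frac{6}{5} + \frac{2 J \left(558 + J\right)}{5}$ ($w{\left(J \right)} = \frac{6}{5} + \frac{\left(J + 558\right) \left(J + J\right)}{5} = \frac{6}{5} + \frac{\left(558 + J\right) 2 J}{5} = \frac{6}{5} + \frac{2 J \left(558 + J\right)}{5}$)
$\left(347005 + m{\left(R{\left(6,-3 \right)} \right)}\right) \left(253765 + w{\left(-661 \right)}\right) = \left(347005 + \left(-3 - 6\right) \left(-532 - 9\right)\right) \left(253765 + \left(\frac{6}{5} + \frac{2 \left(-661\right)^{2}}{5} + \frac{1116}{5} \left(-661\right)\right)\right) = \left(347005 + \left(-3 - 6\right) \left(-532 - 9\right)\right) \left(253765 + \left(\frac{6}{5} + \frac{2}{5} \cdot 436921 - \frac{737676}{5}\right)\right) = \left(347005 - 9 \left(-532 - 9\right)\right) \left(253765 + \left(\frac{6}{5} + \frac{873842}{5} - \frac{737676}{5}\right)\right) = \left(347005 - -4869\right) \left(253765 + \frac{136172}{5}\right) = \left(347005 + 4869\right) \frac{1404997}{5} = 351874 \cdot \frac{1404997}{5} = \frac{494381914378}{5}$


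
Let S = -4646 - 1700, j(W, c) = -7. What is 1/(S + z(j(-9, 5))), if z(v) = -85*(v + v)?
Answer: -1/5156 ≈ -0.00019395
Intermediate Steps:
z(v) = -170*v
S = -6346
1/(S + z(j(-9, 5))) = 1/(-6346 - 170*(-7)) = 1/(-6346 + 1190) = 1/(-5156) = -1/5156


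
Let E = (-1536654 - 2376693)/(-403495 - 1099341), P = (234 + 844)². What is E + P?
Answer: 1746425583571/1502836 ≈ 1.1621e+6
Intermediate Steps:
P = 1162084 (P = 1078² = 1162084)
E = 3913347/1502836 (E = -3913347/(-1502836) = -3913347*(-1/1502836) = 3913347/1502836 ≈ 2.6040)
E + P = 3913347/1502836 + 1162084 = 1746425583571/1502836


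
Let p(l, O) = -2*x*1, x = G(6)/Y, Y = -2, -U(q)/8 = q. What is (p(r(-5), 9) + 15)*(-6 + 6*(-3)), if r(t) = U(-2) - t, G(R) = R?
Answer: -504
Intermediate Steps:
U(q) = -8*q
x = -3 (x = 6/(-2) = 6*(-½) = -3)
r(t) = 16 - t (r(t) = -8*(-2) - t = 16 - t)
p(l, O) = 6 (p(l, O) = -2*(-3)*1 = 6*1 = 6)
(p(r(-5), 9) + 15)*(-6 + 6*(-3)) = (6 + 15)*(-6 + 6*(-3)) = 21*(-6 - 18) = 21*(-24) = -504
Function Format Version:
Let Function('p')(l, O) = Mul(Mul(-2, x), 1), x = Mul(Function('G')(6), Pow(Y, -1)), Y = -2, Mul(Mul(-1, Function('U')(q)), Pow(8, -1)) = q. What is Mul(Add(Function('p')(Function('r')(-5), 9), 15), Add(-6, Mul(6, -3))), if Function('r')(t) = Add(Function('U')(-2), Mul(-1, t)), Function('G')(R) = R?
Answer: -504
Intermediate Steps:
Function('U')(q) = Mul(-8, q)
x = -3 (x = Mul(6, Pow(-2, -1)) = Mul(6, Rational(-1, 2)) = -3)
Function('r')(t) = Add(16, Mul(-1, t)) (Function('r')(t) = Add(Mul(-8, -2), Mul(-1, t)) = Add(16, Mul(-1, t)))
Function('p')(l, O) = 6 (Function('p')(l, O) = Mul(Mul(-2, -3), 1) = Mul(6, 1) = 6)
Mul(Add(Function('p')(Function('r')(-5), 9), 15), Add(-6, Mul(6, -3))) = Mul(Add(6, 15), Add(-6, Mul(6, -3))) = Mul(21, Add(-6, -18)) = Mul(21, -24) = -504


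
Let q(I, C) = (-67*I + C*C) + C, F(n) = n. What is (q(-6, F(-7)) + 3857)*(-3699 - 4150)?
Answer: -33758549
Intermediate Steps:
q(I, C) = C + C² - 67*I (q(I, C) = (-67*I + C²) + C = (C² - 67*I) + C = C + C² - 67*I)
(q(-6, F(-7)) + 3857)*(-3699 - 4150) = ((-7 + (-7)² - 67*(-6)) + 3857)*(-3699 - 4150) = ((-7 + 49 + 402) + 3857)*(-7849) = (444 + 3857)*(-7849) = 4301*(-7849) = -33758549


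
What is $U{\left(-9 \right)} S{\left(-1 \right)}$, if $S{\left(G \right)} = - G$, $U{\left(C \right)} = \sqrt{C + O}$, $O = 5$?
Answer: $2 i \approx 2.0 i$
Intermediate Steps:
$U{\left(C \right)} = \sqrt{5 + C}$ ($U{\left(C \right)} = \sqrt{C + 5} = \sqrt{5 + C}$)
$U{\left(-9 \right)} S{\left(-1 \right)} = \sqrt{5 - 9} \left(\left(-1\right) \left(-1\right)\right) = \sqrt{-4} \cdot 1 = 2 i 1 = 2 i$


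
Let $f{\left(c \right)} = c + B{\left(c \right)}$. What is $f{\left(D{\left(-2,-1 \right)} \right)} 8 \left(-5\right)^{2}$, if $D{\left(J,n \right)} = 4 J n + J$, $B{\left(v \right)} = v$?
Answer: $2400$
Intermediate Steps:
$D{\left(J,n \right)} = J + 4 J n$ ($D{\left(J,n \right)} = 4 J n + J = J + 4 J n$)
$f{\left(c \right)} = 2 c$ ($f{\left(c \right)} = c + c = 2 c$)
$f{\left(D{\left(-2,-1 \right)} \right)} 8 \left(-5\right)^{2} = 2 \left(- 2 \left(1 + 4 \left(-1\right)\right)\right) 8 \left(-5\right)^{2} = 2 \left(- 2 \left(1 - 4\right)\right) 8 \cdot 25 = 2 \left(\left(-2\right) \left(-3\right)\right) 8 \cdot 25 = 2 \cdot 6 \cdot 8 \cdot 25 = 12 \cdot 8 \cdot 25 = 96 \cdot 25 = 2400$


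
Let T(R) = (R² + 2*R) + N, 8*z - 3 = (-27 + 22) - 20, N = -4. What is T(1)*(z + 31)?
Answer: -113/4 ≈ -28.250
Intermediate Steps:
z = -11/4 (z = 3/8 + ((-27 + 22) - 20)/8 = 3/8 + (-5 - 20)/8 = 3/8 + (⅛)*(-25) = 3/8 - 25/8 = -11/4 ≈ -2.7500)
T(R) = -4 + R² + 2*R (T(R) = (R² + 2*R) - 4 = -4 + R² + 2*R)
T(1)*(z + 31) = (-4 + 1² + 2*1)*(-11/4 + 31) = (-4 + 1 + 2)*(113/4) = -1*113/4 = -113/4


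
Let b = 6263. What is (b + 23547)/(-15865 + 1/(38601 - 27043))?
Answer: -344543980/183367669 ≈ -1.8790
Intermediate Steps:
(b + 23547)/(-15865 + 1/(38601 - 27043)) = (6263 + 23547)/(-15865 + 1/(38601 - 27043)) = 29810/(-15865 + 1/11558) = 29810/(-183367669/11558) = 29810*(-11558/183367669) = -344543980/183367669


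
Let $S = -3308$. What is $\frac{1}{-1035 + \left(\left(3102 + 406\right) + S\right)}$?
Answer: $- \frac{1}{835} \approx -0.0011976$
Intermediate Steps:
$\frac{1}{-1035 + \left(\left(3102 + 406\right) + S\right)} = \frac{1}{-1035 + \left(\left(3102 + 406\right) - 3308\right)} = \frac{1}{-1035 + \left(3508 - 3308\right)} = \frac{1}{-1035 + 200} = \frac{1}{-835} = - \frac{1}{835}$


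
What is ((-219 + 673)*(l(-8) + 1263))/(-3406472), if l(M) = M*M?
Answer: -301229/1703236 ≈ -0.17686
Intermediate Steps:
l(M) = M**2
((-219 + 673)*(l(-8) + 1263))/(-3406472) = ((-219 + 673)*((-8)**2 + 1263))/(-3406472) = (454*(64 + 1263))*(-1/3406472) = (454*1327)*(-1/3406472) = 602458*(-1/3406472) = -301229/1703236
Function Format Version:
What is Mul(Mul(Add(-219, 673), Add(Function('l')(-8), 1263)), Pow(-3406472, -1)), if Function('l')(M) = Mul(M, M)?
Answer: Rational(-301229, 1703236) ≈ -0.17686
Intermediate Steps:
Function('l')(M) = Pow(M, 2)
Mul(Mul(Add(-219, 673), Add(Function('l')(-8), 1263)), Pow(-3406472, -1)) = Mul(Mul(Add(-219, 673), Add(Pow(-8, 2), 1263)), Pow(-3406472, -1)) = Mul(Mul(454, Add(64, 1263)), Rational(-1, 3406472)) = Mul(Mul(454, 1327), Rational(-1, 3406472)) = Mul(602458, Rational(-1, 3406472)) = Rational(-301229, 1703236)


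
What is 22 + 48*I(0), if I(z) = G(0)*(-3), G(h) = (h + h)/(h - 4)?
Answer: 22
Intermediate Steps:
G(h) = 2*h/(-4 + h) (G(h) = (2*h)/(-4 + h) = 2*h/(-4 + h))
I(z) = 0 (I(z) = (2*0/(-4 + 0))*(-3) = (2*0/(-4))*(-3) = (2*0*(-1/4))*(-3) = 0*(-3) = 0)
22 + 48*I(0) = 22 + 48*0 = 22 + 0 = 22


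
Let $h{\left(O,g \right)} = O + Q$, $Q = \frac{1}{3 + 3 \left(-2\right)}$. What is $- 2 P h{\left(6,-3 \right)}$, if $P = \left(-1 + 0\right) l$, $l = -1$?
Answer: $- \frac{34}{3} \approx -11.333$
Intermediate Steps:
$Q = - \frac{1}{3}$ ($Q = \frac{1}{3 - 6} = \frac{1}{-3} = - \frac{1}{3} \approx -0.33333$)
$h{\left(O,g \right)} = - \frac{1}{3} + O$ ($h{\left(O,g \right)} = O - \frac{1}{3} = - \frac{1}{3} + O$)
$P = 1$ ($P = \left(-1 + 0\right) \left(-1\right) = \left(-1\right) \left(-1\right) = 1$)
$- 2 P h{\left(6,-3 \right)} = \left(-2\right) 1 \left(- \frac{1}{3} + 6\right) = \left(-2\right) \frac{17}{3} = - \frac{34}{3}$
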